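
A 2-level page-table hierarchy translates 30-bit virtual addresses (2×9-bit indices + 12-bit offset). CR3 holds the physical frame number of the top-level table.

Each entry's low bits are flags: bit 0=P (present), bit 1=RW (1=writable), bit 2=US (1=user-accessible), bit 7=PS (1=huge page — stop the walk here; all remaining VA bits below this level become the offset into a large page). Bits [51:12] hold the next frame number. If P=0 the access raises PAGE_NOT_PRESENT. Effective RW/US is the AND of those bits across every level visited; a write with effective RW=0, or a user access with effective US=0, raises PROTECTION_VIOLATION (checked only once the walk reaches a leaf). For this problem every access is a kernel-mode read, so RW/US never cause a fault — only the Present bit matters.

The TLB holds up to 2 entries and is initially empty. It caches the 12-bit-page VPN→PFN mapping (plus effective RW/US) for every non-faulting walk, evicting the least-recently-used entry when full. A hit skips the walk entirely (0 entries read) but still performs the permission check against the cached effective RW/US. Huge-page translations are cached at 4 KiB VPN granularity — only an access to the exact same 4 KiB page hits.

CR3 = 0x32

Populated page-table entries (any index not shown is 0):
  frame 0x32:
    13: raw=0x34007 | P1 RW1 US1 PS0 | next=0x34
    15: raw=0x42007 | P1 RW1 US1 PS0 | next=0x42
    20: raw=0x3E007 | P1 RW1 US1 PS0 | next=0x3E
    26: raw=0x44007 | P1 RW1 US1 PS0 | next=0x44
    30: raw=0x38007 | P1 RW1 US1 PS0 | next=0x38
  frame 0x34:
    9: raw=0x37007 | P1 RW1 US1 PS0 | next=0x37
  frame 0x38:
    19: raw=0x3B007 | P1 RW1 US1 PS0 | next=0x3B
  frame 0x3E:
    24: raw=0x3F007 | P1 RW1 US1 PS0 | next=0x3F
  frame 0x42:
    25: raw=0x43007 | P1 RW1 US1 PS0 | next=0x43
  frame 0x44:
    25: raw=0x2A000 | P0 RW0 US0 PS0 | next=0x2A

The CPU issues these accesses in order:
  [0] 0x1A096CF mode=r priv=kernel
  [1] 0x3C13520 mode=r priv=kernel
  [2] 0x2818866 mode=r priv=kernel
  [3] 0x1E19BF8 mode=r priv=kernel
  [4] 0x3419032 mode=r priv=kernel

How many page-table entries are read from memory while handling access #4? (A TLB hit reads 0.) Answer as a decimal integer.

Walk each access:
#0 VA=0x1A096CF (r,kernel):
  L0: frame=0x32 idx=13 entry=0x34007 [P=1 RW=1 US=1 PS=0]
  L1: frame=0x34 idx=9 entry=0x37007 [P=1 RW=1 US=1 PS=0]
  → PA=0x376CF  (2 entries read)
#1 VA=0x3C13520 (r,kernel):
  L0: frame=0x32 idx=30 entry=0x38007 [P=1 RW=1 US=1 PS=0]
  L1: frame=0x38 idx=19 entry=0x3B007 [P=1 RW=1 US=1 PS=0]
  → PA=0x3B520  (2 entries read)
#2 VA=0x2818866 (r,kernel):
  L0: frame=0x32 idx=20 entry=0x3E007 [P=1 RW=1 US=1 PS=0]
  L1: frame=0x3E idx=24 entry=0x3F007 [P=1 RW=1 US=1 PS=0]
  → PA=0x3F866  (2 entries read)
#3 VA=0x1E19BF8 (r,kernel):
  L0: frame=0x32 idx=15 entry=0x42007 [P=1 RW=1 US=1 PS=0]
  L1: frame=0x42 idx=25 entry=0x43007 [P=1 RW=1 US=1 PS=0]
  → PA=0x43BF8  (2 entries read)
#4 VA=0x3419032 (r,kernel):
  L0: frame=0x32 idx=26 entry=0x44007 [P=1 RW=1 US=1 PS=0]
  L1: frame=0x44 idx=25 entry=0x2A000 [P=0 RW=0 US=0 PS=0]
  ✗ PAGE_NOT_PRESENT  [2 reads]

Entries read for #4: 2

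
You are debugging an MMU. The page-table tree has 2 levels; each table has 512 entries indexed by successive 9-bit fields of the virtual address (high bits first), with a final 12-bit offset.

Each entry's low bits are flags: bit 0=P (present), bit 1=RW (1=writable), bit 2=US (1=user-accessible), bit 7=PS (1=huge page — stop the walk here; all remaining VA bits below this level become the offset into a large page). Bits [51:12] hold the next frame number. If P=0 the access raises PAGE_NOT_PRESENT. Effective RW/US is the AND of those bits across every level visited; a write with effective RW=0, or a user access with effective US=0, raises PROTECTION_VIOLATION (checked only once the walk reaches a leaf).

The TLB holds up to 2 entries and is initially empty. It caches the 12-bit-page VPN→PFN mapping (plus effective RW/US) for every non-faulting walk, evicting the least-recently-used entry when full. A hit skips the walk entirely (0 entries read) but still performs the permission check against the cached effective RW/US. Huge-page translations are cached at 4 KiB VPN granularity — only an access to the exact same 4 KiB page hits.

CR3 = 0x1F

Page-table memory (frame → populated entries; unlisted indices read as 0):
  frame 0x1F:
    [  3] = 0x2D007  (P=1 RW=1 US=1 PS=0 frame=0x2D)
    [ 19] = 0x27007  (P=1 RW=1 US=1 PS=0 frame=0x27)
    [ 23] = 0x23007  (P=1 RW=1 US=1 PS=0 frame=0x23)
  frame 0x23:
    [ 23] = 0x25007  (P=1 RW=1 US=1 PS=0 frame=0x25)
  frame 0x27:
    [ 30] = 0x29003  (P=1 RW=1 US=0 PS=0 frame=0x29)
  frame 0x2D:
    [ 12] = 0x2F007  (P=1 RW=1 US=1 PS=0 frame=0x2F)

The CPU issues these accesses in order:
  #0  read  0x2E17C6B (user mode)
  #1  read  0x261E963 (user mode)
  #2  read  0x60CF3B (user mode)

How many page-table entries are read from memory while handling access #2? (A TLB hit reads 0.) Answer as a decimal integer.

Walk each access:
#0 VA=0x2E17C6B (r,user):
  [0] read 0x1F idx=23: raw=0x23007 flags P=1 W=1 U=1 S=0
  [1] read 0x23 idx=23: raw=0x25007 flags P=1 W=1 U=1 S=0
  ✓ 0x25C6B  — 2 lookups
#1 VA=0x261E963 (r,user):
  [0] read 0x1F idx=19: raw=0x27007 flags P=1 W=1 U=1 S=0
  [1] read 0x27 idx=30: raw=0x29003 flags P=1 W=1 U=0 S=0
  → PROTECTION_VIOLATION  (2 entries read)
#2 VA=0x60CF3B (r,user):
  [0] read 0x1F idx=3: raw=0x2D007 flags P=1 W=1 U=1 S=0
  [1] read 0x2D idx=12: raw=0x2F007 flags P=1 W=1 U=1 S=0
  ✓ 0x2FF3B  — 2 lookups

Entries read for #2: 2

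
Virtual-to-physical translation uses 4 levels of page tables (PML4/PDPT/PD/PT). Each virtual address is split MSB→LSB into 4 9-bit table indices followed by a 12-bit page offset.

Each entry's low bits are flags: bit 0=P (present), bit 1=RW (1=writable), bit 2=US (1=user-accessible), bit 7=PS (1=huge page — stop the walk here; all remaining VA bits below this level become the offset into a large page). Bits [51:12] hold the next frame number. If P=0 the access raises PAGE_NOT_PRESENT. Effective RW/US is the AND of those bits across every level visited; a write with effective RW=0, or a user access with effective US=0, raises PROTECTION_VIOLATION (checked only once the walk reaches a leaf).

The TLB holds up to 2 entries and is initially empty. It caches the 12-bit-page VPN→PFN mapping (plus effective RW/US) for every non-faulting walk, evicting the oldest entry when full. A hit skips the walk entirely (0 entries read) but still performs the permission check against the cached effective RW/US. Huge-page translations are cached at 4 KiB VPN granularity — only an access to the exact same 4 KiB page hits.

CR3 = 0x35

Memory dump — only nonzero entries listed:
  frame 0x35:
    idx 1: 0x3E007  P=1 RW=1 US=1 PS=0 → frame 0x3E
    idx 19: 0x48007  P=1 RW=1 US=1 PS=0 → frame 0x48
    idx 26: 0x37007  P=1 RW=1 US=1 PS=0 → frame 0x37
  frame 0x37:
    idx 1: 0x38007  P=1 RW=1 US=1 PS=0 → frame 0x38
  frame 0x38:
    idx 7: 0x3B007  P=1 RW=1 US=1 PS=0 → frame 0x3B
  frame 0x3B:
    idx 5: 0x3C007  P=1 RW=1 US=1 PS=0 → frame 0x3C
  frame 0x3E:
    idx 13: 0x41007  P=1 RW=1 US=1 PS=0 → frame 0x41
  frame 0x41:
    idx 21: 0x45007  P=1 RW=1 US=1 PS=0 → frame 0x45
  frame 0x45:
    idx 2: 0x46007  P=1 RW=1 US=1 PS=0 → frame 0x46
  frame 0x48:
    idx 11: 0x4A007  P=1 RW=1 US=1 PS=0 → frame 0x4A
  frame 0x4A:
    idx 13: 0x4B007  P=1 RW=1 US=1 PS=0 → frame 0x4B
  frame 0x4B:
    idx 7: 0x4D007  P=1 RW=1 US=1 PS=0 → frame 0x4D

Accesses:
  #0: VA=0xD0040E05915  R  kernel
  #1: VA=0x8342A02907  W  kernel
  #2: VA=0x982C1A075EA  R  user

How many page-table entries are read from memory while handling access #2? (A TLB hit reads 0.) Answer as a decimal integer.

Per-access translation:
#0 VA=0xD0040E05915 (r,kernel):
  lvl0: tbl 0x35, slot 26 ⇒ 0x37007 (P1/RW1/US1/PS0)
  lvl1: tbl 0x37, slot 1 ⇒ 0x38007 (P1/RW1/US1/PS0)
  lvl2: tbl 0x38, slot 7 ⇒ 0x3B007 (P1/RW1/US1/PS0)
  lvl3: tbl 0x3B, slot 5 ⇒ 0x3C007 (P1/RW1/US1/PS0)
  ⇒ phys 0x3C915  [4 reads]
#1 VA=0x8342A02907 (w,kernel):
  lvl0: tbl 0x35, slot 1 ⇒ 0x3E007 (P1/RW1/US1/PS0)
  lvl1: tbl 0x3E, slot 13 ⇒ 0x41007 (P1/RW1/US1/PS0)
  lvl2: tbl 0x41, slot 21 ⇒ 0x45007 (P1/RW1/US1/PS0)
  lvl3: tbl 0x45, slot 2 ⇒ 0x46007 (P1/RW1/US1/PS0)
  ⇒ phys 0x46907  [4 reads]
#2 VA=0x982C1A075EA (r,user):
  lvl0: tbl 0x35, slot 19 ⇒ 0x48007 (P1/RW1/US1/PS0)
  lvl1: tbl 0x48, slot 11 ⇒ 0x4A007 (P1/RW1/US1/PS0)
  lvl2: tbl 0x4A, slot 13 ⇒ 0x4B007 (P1/RW1/US1/PS0)
  lvl3: tbl 0x4B, slot 7 ⇒ 0x4D007 (P1/RW1/US1/PS0)
  ⇒ phys 0x4D5EA  [4 reads]

Entries read for #2: 4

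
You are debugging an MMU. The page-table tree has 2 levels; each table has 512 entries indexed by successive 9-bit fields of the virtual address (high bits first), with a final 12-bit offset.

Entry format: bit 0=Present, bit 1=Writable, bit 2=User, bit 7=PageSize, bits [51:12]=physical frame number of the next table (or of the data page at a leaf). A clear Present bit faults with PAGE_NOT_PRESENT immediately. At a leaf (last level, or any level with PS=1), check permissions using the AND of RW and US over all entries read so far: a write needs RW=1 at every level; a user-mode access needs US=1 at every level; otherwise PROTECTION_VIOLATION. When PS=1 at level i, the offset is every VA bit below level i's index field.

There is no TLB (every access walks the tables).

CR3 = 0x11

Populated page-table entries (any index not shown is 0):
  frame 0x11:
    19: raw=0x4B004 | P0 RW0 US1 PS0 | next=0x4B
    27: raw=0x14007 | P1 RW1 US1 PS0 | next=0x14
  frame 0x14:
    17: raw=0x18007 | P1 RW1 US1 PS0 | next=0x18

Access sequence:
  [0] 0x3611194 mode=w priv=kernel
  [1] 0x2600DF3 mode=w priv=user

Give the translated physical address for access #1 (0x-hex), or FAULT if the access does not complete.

Per-access translation:
#0 VA=0x3611194 (w,kernel):
  L0 @0x11[27] → 0x14007  P=1,RW=1,US=1,PS=0
  L1 @0x14[17] → 0x18007  P=1,RW=1,US=1,PS=0
  ⇒ phys 0x18194  [2 reads]
#1 VA=0x2600DF3 (w,user):
  L0 @0x11[19] → 0x4B004  P=0,RW=0,US=1,PS=0
  ✗ PAGE_NOT_PRESENT  [1 reads]

Access #1 PA: FAULT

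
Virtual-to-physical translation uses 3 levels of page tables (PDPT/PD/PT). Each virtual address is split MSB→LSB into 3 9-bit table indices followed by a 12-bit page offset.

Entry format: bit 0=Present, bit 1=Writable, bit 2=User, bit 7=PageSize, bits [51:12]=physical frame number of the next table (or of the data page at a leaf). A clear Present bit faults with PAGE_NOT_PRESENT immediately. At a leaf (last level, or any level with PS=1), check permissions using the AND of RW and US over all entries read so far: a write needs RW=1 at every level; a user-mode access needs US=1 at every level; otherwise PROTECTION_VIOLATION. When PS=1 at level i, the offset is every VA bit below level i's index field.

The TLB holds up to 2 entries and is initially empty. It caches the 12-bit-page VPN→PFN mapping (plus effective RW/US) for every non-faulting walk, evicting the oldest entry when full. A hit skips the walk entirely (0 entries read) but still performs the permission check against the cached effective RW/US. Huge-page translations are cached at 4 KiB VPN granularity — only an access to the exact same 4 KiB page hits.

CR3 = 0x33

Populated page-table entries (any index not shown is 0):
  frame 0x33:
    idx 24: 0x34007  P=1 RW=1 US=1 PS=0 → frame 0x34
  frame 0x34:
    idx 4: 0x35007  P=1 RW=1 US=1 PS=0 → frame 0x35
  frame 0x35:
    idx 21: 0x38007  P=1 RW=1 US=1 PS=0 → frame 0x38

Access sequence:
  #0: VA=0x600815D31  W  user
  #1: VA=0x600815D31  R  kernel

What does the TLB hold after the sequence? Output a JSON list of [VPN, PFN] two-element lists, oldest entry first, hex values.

Per-access translation:
#0 VA=0x600815D31 (w,user):
  [0] read 0x33 idx=24: raw=0x34007 flags P=1 W=1 U=1 S=0
  [1] read 0x34 idx=4: raw=0x35007 flags P=1 W=1 U=1 S=0
  [2] read 0x35 idx=21: raw=0x38007 flags P=1 W=1 U=1 S=0
  → PA=0x38D31  (3 entries read)
#1 VA=0x600815D31 (r,kernel):
  TLB hit vpn=0x600815 → PA=0x38D31

TLB: [["0x600815", "0x38"]]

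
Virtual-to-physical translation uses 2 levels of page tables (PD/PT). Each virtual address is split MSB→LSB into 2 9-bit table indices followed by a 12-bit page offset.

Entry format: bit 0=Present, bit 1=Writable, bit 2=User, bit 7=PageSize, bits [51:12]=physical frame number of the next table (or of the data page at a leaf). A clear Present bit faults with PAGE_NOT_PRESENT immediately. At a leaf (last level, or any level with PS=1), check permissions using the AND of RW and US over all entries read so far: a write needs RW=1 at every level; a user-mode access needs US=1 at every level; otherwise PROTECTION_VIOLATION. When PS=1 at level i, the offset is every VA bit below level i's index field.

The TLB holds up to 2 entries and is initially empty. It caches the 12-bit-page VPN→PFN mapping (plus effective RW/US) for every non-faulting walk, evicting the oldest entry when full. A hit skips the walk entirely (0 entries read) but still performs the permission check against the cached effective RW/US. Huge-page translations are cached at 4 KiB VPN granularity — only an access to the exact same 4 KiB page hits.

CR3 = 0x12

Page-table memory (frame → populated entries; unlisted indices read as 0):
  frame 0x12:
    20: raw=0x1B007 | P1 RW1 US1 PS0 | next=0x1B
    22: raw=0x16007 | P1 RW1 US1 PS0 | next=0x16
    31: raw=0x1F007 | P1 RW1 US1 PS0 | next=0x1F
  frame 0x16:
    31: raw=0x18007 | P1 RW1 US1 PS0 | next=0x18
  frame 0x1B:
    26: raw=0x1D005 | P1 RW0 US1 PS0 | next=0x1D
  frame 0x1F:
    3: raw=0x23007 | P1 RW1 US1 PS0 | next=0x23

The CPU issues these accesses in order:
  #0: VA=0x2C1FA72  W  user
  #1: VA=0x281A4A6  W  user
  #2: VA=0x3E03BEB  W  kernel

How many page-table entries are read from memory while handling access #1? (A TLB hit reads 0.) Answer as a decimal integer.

Trace:
#0 VA=0x2C1FA72 (w,user):
  lvl0: tbl 0x12, slot 22 ⇒ 0x16007 (P1/RW1/US1/PS0)
  lvl1: tbl 0x16, slot 31 ⇒ 0x18007 (P1/RW1/US1/PS0)
  ✓ 0x18A72  — 2 lookups
#1 VA=0x281A4A6 (w,user):
  lvl0: tbl 0x12, slot 20 ⇒ 0x1B007 (P1/RW1/US1/PS0)
  lvl1: tbl 0x1B, slot 26 ⇒ 0x1D005 (P1/RW0/US1/PS0)
  ✗ PROTECTION_VIOLATION  [2 reads]
#2 VA=0x3E03BEB (w,kernel):
  lvl0: tbl 0x12, slot 31 ⇒ 0x1F007 (P1/RW1/US1/PS0)
  lvl1: tbl 0x1F, slot 3 ⇒ 0x23007 (P1/RW1/US1/PS0)
  ✓ 0x23BEB  — 2 lookups

Entries read for #1: 2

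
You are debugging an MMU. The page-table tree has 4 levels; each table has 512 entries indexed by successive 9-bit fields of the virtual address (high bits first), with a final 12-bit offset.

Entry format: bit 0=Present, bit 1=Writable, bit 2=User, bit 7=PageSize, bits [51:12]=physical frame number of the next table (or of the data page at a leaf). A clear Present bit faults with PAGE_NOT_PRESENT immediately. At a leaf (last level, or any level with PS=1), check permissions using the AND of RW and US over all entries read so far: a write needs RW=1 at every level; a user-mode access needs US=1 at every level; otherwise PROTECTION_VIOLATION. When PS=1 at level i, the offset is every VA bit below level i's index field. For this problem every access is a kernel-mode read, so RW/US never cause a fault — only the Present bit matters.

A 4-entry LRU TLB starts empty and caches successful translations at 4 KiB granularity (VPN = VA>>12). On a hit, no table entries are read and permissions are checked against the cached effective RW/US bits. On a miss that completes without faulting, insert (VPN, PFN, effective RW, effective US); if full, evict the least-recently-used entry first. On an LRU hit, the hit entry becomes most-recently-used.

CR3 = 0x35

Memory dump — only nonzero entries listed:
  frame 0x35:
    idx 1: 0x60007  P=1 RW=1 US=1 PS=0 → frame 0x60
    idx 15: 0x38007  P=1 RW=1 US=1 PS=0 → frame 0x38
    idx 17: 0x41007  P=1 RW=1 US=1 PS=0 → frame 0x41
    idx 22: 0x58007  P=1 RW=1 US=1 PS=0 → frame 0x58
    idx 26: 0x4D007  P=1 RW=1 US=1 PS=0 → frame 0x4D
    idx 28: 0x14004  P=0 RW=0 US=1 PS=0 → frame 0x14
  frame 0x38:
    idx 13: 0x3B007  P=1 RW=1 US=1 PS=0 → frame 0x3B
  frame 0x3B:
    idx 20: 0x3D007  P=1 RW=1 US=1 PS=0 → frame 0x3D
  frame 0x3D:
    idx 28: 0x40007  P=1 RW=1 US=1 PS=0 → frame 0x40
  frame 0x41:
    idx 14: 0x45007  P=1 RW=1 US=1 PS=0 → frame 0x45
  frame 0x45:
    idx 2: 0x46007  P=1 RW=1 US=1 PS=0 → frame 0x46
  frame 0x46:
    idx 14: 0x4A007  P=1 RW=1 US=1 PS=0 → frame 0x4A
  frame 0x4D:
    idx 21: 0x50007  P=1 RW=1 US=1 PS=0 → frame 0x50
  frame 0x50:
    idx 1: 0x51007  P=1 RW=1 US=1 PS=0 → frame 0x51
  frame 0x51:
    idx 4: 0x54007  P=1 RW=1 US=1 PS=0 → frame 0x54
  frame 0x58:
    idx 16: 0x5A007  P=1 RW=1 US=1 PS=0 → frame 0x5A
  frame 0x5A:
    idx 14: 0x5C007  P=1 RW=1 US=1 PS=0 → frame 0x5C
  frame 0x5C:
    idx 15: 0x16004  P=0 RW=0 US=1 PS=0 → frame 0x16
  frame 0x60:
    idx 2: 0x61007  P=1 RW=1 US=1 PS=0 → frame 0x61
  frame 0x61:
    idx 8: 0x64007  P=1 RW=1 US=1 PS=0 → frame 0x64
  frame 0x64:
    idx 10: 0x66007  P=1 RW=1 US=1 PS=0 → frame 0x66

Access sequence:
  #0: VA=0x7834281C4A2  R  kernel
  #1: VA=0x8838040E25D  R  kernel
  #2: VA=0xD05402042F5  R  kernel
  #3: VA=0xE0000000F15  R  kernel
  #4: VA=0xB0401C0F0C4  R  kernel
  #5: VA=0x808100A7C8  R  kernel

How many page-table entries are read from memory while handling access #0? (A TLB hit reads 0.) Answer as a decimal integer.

Per-access translation:
#0 VA=0x7834281C4A2 (r,kernel):
  L0: frame=0x35 idx=15 entry=0x38007 [P=1 RW=1 US=1 PS=0]
  L1: frame=0x38 idx=13 entry=0x3B007 [P=1 RW=1 US=1 PS=0]
  L2: frame=0x3B idx=20 entry=0x3D007 [P=1 RW=1 US=1 PS=0]
  L3: frame=0x3D idx=28 entry=0x40007 [P=1 RW=1 US=1 PS=0]
  → PA=0x404A2  (4 entries read)
#1 VA=0x8838040E25D (r,kernel):
  L0: frame=0x35 idx=17 entry=0x41007 [P=1 RW=1 US=1 PS=0]
  L1: frame=0x41 idx=14 entry=0x45007 [P=1 RW=1 US=1 PS=0]
  L2: frame=0x45 idx=2 entry=0x46007 [P=1 RW=1 US=1 PS=0]
  L3: frame=0x46 idx=14 entry=0x4A007 [P=1 RW=1 US=1 PS=0]
  → PA=0x4A25D  (4 entries read)
#2 VA=0xD05402042F5 (r,kernel):
  L0: frame=0x35 idx=26 entry=0x4D007 [P=1 RW=1 US=1 PS=0]
  L1: frame=0x4D idx=21 entry=0x50007 [P=1 RW=1 US=1 PS=0]
  L2: frame=0x50 idx=1 entry=0x51007 [P=1 RW=1 US=1 PS=0]
  L3: frame=0x51 idx=4 entry=0x54007 [P=1 RW=1 US=1 PS=0]
  → PA=0x542F5  (4 entries read)
#3 VA=0xE0000000F15 (r,kernel):
  L0: frame=0x35 idx=28 entry=0x14004 [P=0 RW=0 US=1 PS=0]
  ⇒ fault: PAGE_NOT_PRESENT  — 1 lookups
#4 VA=0xB0401C0F0C4 (r,kernel):
  L0: frame=0x35 idx=22 entry=0x58007 [P=1 RW=1 US=1 PS=0]
  L1: frame=0x58 idx=16 entry=0x5A007 [P=1 RW=1 US=1 PS=0]
  L2: frame=0x5A idx=14 entry=0x5C007 [P=1 RW=1 US=1 PS=0]
  L3: frame=0x5C idx=15 entry=0x16004 [P=0 RW=0 US=1 PS=0]
  ⇒ fault: PAGE_NOT_PRESENT  — 4 lookups
#5 VA=0x808100A7C8 (r,kernel):
  L0: frame=0x35 idx=1 entry=0x60007 [P=1 RW=1 US=1 PS=0]
  L1: frame=0x60 idx=2 entry=0x61007 [P=1 RW=1 US=1 PS=0]
  L2: frame=0x61 idx=8 entry=0x64007 [P=1 RW=1 US=1 PS=0]
  L3: frame=0x64 idx=10 entry=0x66007 [P=1 RW=1 US=1 PS=0]
  → PA=0x667C8  (4 entries read)

Entries read for #0: 4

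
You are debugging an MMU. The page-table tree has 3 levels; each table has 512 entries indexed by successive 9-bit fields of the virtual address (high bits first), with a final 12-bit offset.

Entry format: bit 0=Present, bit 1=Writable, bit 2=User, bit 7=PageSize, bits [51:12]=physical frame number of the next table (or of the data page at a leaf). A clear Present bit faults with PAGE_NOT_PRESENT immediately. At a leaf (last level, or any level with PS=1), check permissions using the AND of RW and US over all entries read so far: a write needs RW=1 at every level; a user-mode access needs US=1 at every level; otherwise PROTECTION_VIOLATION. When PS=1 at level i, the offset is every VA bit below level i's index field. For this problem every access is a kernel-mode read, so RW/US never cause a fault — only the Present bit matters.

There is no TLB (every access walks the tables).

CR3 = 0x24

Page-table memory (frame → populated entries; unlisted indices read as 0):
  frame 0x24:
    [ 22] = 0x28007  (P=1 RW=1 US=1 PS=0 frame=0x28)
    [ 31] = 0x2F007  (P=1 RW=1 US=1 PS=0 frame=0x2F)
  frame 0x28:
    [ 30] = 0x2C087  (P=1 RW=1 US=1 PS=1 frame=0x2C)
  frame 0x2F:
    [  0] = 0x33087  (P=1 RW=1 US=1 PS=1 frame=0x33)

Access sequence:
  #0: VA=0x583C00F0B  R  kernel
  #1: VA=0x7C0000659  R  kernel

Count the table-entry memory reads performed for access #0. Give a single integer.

Per-access translation:
#0 VA=0x583C00F0B (r,kernel):
  [0] read 0x24 idx=22: raw=0x28007 flags P=1 W=1 U=1 S=0
  [1] read 0x28 idx=30: raw=0x2C087 flags P=1 W=1 U=1 S=1
  ✓ 0x2CF0B (huge @L1)  — 2 lookups
#1 VA=0x7C0000659 (r,kernel):
  [0] read 0x24 idx=31: raw=0x2F007 flags P=1 W=1 U=1 S=0
  [1] read 0x2F idx=0: raw=0x33087 flags P=1 W=1 U=1 S=1
  ✓ 0x33659 (huge @L1)  — 2 lookups

Entries read for #0: 2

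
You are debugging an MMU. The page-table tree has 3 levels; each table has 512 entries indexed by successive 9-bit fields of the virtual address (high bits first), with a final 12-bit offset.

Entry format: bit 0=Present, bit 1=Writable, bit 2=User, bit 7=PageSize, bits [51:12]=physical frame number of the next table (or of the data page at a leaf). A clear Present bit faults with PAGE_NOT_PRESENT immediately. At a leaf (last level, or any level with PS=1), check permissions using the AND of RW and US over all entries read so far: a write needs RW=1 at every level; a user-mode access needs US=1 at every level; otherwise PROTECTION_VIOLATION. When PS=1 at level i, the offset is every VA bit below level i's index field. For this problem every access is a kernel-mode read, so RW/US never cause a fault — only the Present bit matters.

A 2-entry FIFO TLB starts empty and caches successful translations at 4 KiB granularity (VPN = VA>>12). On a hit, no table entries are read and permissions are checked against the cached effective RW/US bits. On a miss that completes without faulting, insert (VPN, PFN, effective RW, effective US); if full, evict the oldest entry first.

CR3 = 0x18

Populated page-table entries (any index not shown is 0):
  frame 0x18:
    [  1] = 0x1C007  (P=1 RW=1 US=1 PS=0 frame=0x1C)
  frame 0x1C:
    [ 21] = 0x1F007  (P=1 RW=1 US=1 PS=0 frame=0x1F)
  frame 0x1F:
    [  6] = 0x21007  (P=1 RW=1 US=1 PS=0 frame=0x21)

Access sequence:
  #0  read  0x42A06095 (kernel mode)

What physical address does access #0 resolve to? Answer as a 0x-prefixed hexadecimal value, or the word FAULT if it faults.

Walk each access:
#0 VA=0x42A06095 (r,kernel):
  L0 @0x18[1] → 0x1C007  P=1,RW=1,US=1,PS=0
  L1 @0x1C[21] → 0x1F007  P=1,RW=1,US=1,PS=0
  L2 @0x1F[6] → 0x21007  P=1,RW=1,US=1,PS=0
  → PA=0x21095  (3 entries read)

Access #0 PA: 0x21095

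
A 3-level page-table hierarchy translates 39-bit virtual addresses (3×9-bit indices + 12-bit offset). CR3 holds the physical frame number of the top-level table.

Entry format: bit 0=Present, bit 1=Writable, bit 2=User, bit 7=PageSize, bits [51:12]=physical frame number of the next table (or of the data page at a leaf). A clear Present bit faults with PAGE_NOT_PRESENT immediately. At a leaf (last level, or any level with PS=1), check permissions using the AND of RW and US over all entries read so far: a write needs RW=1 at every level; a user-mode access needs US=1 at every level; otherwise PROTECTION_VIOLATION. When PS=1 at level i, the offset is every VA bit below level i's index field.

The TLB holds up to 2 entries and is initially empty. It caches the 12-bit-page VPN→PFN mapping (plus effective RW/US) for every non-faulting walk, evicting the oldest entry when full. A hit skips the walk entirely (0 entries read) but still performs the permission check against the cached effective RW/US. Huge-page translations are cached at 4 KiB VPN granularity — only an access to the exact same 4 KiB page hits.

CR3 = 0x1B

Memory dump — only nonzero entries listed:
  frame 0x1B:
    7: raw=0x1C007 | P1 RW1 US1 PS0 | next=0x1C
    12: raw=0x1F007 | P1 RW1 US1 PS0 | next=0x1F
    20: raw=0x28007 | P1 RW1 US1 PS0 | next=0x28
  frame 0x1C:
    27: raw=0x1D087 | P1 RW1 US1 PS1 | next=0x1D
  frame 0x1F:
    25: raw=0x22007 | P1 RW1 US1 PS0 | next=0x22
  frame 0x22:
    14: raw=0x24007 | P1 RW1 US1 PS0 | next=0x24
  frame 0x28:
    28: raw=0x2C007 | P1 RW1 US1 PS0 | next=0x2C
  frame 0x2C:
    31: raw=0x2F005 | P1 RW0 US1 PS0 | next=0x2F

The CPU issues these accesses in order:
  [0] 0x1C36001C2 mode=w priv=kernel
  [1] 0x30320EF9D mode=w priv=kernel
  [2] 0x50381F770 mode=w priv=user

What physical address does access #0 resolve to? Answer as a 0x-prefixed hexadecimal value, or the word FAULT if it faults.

Per-access translation:
#0 VA=0x1C36001C2 (w,kernel):
  lvl0: tbl 0x1B, slot 7 ⇒ 0x1C007 (P1/RW1/US1/PS0)
  lvl1: tbl 0x1C, slot 27 ⇒ 0x1D087 (P1/RW1/US1/PS1)
  ⇒ phys 0x1D1C2 (huge @L1)  [2 reads]
#1 VA=0x30320EF9D (w,kernel):
  lvl0: tbl 0x1B, slot 12 ⇒ 0x1F007 (P1/RW1/US1/PS0)
  lvl1: tbl 0x1F, slot 25 ⇒ 0x22007 (P1/RW1/US1/PS0)
  lvl2: tbl 0x22, slot 14 ⇒ 0x24007 (P1/RW1/US1/PS0)
  ⇒ phys 0x24F9D  [3 reads]
#2 VA=0x50381F770 (w,user):
  lvl0: tbl 0x1B, slot 20 ⇒ 0x28007 (P1/RW1/US1/PS0)
  lvl1: tbl 0x28, slot 28 ⇒ 0x2C007 (P1/RW1/US1/PS0)
  lvl2: tbl 0x2C, slot 31 ⇒ 0x2F005 (P1/RW0/US1/PS0)
  ⇒ fault: PROTECTION_VIOLATION  — 3 lookups

Access #0 PA: 0x1D1C2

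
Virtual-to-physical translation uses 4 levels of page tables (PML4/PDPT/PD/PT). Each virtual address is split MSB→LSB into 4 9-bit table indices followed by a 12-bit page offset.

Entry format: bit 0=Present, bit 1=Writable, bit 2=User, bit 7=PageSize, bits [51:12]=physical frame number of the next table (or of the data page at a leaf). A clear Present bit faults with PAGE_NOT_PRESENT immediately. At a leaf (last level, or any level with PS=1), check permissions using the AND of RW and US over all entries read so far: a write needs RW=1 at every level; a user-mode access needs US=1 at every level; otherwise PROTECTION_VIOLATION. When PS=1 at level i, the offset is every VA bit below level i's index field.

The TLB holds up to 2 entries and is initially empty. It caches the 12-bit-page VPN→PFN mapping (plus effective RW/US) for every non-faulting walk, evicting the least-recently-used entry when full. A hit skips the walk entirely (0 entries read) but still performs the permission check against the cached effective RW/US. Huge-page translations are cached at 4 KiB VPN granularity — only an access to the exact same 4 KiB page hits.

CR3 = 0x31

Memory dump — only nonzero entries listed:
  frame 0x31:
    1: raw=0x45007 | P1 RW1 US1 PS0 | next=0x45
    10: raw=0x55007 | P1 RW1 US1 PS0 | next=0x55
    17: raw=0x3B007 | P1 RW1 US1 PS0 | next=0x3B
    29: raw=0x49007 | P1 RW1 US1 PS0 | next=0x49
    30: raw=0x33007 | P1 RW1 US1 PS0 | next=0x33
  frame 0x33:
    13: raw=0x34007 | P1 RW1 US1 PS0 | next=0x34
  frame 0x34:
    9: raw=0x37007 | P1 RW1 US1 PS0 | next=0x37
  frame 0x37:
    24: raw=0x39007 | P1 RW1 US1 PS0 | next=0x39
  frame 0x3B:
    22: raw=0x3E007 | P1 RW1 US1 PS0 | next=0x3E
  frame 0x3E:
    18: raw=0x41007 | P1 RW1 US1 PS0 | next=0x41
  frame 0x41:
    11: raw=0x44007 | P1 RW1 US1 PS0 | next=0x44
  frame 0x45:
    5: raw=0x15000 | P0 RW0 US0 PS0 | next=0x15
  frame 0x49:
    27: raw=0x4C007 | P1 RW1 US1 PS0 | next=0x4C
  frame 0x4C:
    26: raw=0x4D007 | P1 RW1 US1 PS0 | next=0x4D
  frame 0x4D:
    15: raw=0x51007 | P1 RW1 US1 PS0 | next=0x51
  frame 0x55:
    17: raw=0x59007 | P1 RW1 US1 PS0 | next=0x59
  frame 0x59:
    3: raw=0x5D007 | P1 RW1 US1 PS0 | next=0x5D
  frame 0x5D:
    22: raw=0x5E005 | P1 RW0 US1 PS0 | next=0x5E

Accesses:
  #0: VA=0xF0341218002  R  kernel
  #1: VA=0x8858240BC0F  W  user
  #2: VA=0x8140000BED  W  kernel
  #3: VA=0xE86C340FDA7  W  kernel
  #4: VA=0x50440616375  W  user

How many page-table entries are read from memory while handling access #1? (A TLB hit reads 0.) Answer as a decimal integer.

Walk each access:
#0 VA=0xF0341218002 (r,kernel):
  [0] read 0x31 idx=30: raw=0x33007 flags P=1 W=1 U=1 S=0
  [1] read 0x33 idx=13: raw=0x34007 flags P=1 W=1 U=1 S=0
  [2] read 0x34 idx=9: raw=0x37007 flags P=1 W=1 U=1 S=0
  [3] read 0x37 idx=24: raw=0x39007 flags P=1 W=1 U=1 S=0
  ⇒ phys 0x39002  [4 reads]
#1 VA=0x8858240BC0F (w,user):
  [0] read 0x31 idx=17: raw=0x3B007 flags P=1 W=1 U=1 S=0
  [1] read 0x3B idx=22: raw=0x3E007 flags P=1 W=1 U=1 S=0
  [2] read 0x3E idx=18: raw=0x41007 flags P=1 W=1 U=1 S=0
  [3] read 0x41 idx=11: raw=0x44007 flags P=1 W=1 U=1 S=0
  ⇒ phys 0x44C0F  [4 reads]
#2 VA=0x8140000BED (w,kernel):
  [0] read 0x31 idx=1: raw=0x45007 flags P=1 W=1 U=1 S=0
  [1] read 0x45 idx=5: raw=0x15000 flags P=0 W=0 U=0 S=0
  → PAGE_NOT_PRESENT  (2 entries read)
#3 VA=0xE86C340FDA7 (w,kernel):
  [0] read 0x31 idx=29: raw=0x49007 flags P=1 W=1 U=1 S=0
  [1] read 0x49 idx=27: raw=0x4C007 flags P=1 W=1 U=1 S=0
  [2] read 0x4C idx=26: raw=0x4D007 flags P=1 W=1 U=1 S=0
  [3] read 0x4D idx=15: raw=0x51007 flags P=1 W=1 U=1 S=0
  ⇒ phys 0x51DA7  [4 reads]
#4 VA=0x50440616375 (w,user):
  [0] read 0x31 idx=10: raw=0x55007 flags P=1 W=1 U=1 S=0
  [1] read 0x55 idx=17: raw=0x59007 flags P=1 W=1 U=1 S=0
  [2] read 0x59 idx=3: raw=0x5D007 flags P=1 W=1 U=1 S=0
  [3] read 0x5D idx=22: raw=0x5E005 flags P=1 W=0 U=1 S=0
  → PROTECTION_VIOLATION  (4 entries read)

Entries read for #1: 4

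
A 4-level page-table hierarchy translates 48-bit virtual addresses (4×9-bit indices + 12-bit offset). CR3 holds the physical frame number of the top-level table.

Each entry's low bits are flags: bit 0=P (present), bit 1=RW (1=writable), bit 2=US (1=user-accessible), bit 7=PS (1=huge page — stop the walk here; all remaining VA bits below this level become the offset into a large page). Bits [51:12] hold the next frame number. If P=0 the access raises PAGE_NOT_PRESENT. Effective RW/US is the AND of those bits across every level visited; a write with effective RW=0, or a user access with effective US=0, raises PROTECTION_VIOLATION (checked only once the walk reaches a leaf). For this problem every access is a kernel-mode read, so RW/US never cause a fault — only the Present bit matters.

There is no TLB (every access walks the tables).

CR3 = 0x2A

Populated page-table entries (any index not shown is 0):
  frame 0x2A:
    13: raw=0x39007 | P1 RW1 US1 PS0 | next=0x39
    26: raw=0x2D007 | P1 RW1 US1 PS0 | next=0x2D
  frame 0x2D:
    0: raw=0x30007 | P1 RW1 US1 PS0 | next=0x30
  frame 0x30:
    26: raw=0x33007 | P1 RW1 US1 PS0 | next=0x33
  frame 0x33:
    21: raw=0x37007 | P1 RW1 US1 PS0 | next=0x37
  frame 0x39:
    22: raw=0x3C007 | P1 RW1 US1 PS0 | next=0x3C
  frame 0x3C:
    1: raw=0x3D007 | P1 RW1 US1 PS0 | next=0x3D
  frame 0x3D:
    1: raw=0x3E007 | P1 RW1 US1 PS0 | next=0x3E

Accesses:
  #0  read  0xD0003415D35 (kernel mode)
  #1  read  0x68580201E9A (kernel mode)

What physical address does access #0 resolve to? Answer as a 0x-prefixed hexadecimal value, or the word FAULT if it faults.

Per-access translation:
#0 VA=0xD0003415D35 (r,kernel):
  L0: frame=0x2A idx=26 entry=0x2D007 [P=1 RW=1 US=1 PS=0]
  L1: frame=0x2D idx=0 entry=0x30007 [P=1 RW=1 US=1 PS=0]
  L2: frame=0x30 idx=26 entry=0x33007 [P=1 RW=1 US=1 PS=0]
  L3: frame=0x33 idx=21 entry=0x37007 [P=1 RW=1 US=1 PS=0]
  → PA=0x37D35  (4 entries read)
#1 VA=0x68580201E9A (r,kernel):
  L0: frame=0x2A idx=13 entry=0x39007 [P=1 RW=1 US=1 PS=0]
  L1: frame=0x39 idx=22 entry=0x3C007 [P=1 RW=1 US=1 PS=0]
  L2: frame=0x3C idx=1 entry=0x3D007 [P=1 RW=1 US=1 PS=0]
  L3: frame=0x3D idx=1 entry=0x3E007 [P=1 RW=1 US=1 PS=0]
  → PA=0x3EE9A  (4 entries read)

Access #0 PA: 0x37D35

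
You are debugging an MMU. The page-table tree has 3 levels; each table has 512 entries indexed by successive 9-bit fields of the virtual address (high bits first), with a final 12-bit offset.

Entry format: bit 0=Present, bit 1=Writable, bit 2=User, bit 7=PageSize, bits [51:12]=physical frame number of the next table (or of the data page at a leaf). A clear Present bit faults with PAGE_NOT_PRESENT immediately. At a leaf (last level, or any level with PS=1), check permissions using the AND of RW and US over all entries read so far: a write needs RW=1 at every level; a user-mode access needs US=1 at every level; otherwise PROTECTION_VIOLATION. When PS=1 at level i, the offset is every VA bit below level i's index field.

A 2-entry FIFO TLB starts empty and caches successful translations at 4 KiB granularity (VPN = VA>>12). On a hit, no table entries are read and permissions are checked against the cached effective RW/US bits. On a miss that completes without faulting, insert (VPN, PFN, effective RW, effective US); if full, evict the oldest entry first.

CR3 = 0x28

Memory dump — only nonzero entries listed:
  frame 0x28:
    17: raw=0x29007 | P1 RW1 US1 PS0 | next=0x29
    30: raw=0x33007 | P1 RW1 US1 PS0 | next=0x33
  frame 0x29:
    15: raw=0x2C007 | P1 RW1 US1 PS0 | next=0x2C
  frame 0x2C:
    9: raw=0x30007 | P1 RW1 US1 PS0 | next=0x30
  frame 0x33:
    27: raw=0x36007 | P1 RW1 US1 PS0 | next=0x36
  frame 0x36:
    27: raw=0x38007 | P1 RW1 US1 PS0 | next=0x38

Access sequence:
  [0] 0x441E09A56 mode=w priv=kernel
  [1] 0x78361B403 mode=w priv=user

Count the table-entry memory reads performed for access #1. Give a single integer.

Walk each access:
#0 VA=0x441E09A56 (w,kernel):
  L0: frame=0x28 idx=17 entry=0x29007 [P=1 RW=1 US=1 PS=0]
  L1: frame=0x29 idx=15 entry=0x2C007 [P=1 RW=1 US=1 PS=0]
  L2: frame=0x2C idx=9 entry=0x30007 [P=1 RW=1 US=1 PS=0]
  → PA=0x30A56  (3 entries read)
#1 VA=0x78361B403 (w,user):
  L0: frame=0x28 idx=30 entry=0x33007 [P=1 RW=1 US=1 PS=0]
  L1: frame=0x33 idx=27 entry=0x36007 [P=1 RW=1 US=1 PS=0]
  L2: frame=0x36 idx=27 entry=0x38007 [P=1 RW=1 US=1 PS=0]
  → PA=0x38403  (3 entries read)

Entries read for #1: 3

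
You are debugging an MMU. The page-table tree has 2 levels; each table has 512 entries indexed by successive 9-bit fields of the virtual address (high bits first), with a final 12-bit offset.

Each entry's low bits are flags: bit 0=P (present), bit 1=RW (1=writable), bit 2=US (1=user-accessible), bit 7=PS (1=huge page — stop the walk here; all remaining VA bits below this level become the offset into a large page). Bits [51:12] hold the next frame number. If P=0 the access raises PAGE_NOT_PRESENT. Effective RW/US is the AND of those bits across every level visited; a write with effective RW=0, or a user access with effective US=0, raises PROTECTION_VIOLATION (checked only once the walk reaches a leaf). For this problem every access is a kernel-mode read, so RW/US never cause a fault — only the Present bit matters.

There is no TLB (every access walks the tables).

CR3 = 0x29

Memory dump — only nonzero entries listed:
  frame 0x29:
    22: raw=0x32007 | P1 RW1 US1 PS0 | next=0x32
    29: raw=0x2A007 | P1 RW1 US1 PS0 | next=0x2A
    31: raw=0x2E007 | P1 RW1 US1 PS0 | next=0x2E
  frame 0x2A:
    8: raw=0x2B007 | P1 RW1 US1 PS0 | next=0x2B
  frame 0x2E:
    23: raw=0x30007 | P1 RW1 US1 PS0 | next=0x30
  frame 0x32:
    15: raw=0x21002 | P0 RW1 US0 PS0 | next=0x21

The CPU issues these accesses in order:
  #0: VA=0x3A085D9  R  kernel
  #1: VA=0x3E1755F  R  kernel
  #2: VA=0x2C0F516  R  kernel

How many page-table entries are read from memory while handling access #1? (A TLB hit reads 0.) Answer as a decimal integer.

Per-access translation:
#0 VA=0x3A085D9 (r,kernel):
  L0 @0x29[29] → 0x2A007  P=1,RW=1,US=1,PS=0
  L1 @0x2A[8] → 0x2B007  P=1,RW=1,US=1,PS=0
  ✓ 0x2B5D9  — 2 lookups
#1 VA=0x3E1755F (r,kernel):
  L0 @0x29[31] → 0x2E007  P=1,RW=1,US=1,PS=0
  L1 @0x2E[23] → 0x30007  P=1,RW=1,US=1,PS=0
  ✓ 0x3055F  — 2 lookups
#2 VA=0x2C0F516 (r,kernel):
  L0 @0x29[22] → 0x32007  P=1,RW=1,US=1,PS=0
  L1 @0x32[15] → 0x21002  P=0,RW=1,US=0,PS=0
  ✗ PAGE_NOT_PRESENT  [2 reads]

Entries read for #1: 2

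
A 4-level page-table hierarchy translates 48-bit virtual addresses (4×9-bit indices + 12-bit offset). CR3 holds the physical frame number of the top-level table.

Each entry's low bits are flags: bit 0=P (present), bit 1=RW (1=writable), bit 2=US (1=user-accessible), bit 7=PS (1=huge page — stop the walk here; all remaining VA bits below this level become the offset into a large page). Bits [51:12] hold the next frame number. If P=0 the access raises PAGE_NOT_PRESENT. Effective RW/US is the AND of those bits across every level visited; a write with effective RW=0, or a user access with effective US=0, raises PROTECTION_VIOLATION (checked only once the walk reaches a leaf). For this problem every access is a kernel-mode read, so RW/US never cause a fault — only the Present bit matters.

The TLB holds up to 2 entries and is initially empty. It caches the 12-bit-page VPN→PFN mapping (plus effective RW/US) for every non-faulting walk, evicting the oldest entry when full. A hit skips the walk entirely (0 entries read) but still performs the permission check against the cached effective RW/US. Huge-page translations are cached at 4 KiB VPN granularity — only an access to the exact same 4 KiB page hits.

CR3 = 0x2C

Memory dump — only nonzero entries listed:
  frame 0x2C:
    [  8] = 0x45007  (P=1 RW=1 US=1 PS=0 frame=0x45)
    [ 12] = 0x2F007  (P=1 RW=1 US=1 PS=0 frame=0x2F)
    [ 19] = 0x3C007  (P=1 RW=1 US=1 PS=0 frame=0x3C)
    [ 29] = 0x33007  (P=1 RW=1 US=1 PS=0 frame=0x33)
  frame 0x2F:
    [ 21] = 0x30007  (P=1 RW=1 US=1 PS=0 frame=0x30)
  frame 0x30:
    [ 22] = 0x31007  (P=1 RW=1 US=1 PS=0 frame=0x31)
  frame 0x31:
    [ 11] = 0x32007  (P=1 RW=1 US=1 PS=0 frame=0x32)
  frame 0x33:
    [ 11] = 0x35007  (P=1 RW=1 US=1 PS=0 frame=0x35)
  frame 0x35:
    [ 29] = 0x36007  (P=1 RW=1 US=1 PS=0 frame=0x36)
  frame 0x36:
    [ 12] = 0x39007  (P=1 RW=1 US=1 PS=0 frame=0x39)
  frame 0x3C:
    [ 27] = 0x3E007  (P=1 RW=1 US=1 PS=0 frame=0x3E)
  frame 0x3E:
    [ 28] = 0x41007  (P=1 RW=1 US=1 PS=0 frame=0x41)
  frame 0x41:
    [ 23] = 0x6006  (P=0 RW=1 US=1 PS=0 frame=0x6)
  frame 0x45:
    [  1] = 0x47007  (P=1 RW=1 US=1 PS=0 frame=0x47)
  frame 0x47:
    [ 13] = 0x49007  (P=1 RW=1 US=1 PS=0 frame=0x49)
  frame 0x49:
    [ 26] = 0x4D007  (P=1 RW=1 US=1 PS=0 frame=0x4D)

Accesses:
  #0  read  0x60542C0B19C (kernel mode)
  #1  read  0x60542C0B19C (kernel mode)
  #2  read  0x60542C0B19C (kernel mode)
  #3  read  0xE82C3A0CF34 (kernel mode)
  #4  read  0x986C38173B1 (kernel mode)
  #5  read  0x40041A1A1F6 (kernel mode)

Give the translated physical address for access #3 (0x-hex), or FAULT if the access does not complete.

Trace:
#0 VA=0x60542C0B19C (r,kernel):
  L0: frame=0x2C idx=12 entry=0x2F007 [P=1 RW=1 US=1 PS=0]
  L1: frame=0x2F idx=21 entry=0x30007 [P=1 RW=1 US=1 PS=0]
  L2: frame=0x30 idx=22 entry=0x31007 [P=1 RW=1 US=1 PS=0]
  L3: frame=0x31 idx=11 entry=0x32007 [P=1 RW=1 US=1 PS=0]
  ⇒ phys 0x3219C  [4 reads]
#1 VA=0x60542C0B19C (r,kernel):
  TLB hit vpn=0x60542C0B → PA=0x3219C
#2 VA=0x60542C0B19C (r,kernel):
  TLB hit vpn=0x60542C0B → PA=0x3219C
#3 VA=0xE82C3A0CF34 (r,kernel):
  L0: frame=0x2C idx=29 entry=0x33007 [P=1 RW=1 US=1 PS=0]
  L1: frame=0x33 idx=11 entry=0x35007 [P=1 RW=1 US=1 PS=0]
  L2: frame=0x35 idx=29 entry=0x36007 [P=1 RW=1 US=1 PS=0]
  L3: frame=0x36 idx=12 entry=0x39007 [P=1 RW=1 US=1 PS=0]
  ⇒ phys 0x39F34  [4 reads]
#4 VA=0x986C38173B1 (r,kernel):
  L0: frame=0x2C idx=19 entry=0x3C007 [P=1 RW=1 US=1 PS=0]
  L1: frame=0x3C idx=27 entry=0x3E007 [P=1 RW=1 US=1 PS=0]
  L2: frame=0x3E idx=28 entry=0x41007 [P=1 RW=1 US=1 PS=0]
  L3: frame=0x41 idx=23 entry=0x6006 [P=0 RW=1 US=1 PS=0]
  → PAGE_NOT_PRESENT  (4 entries read)
#5 VA=0x40041A1A1F6 (r,kernel):
  L0: frame=0x2C idx=8 entry=0x45007 [P=1 RW=1 US=1 PS=0]
  L1: frame=0x45 idx=1 entry=0x47007 [P=1 RW=1 US=1 PS=0]
  L2: frame=0x47 idx=13 entry=0x49007 [P=1 RW=1 US=1 PS=0]
  L3: frame=0x49 idx=26 entry=0x4D007 [P=1 RW=1 US=1 PS=0]
  ⇒ phys 0x4D1F6  [4 reads]

Access #3 PA: 0x39F34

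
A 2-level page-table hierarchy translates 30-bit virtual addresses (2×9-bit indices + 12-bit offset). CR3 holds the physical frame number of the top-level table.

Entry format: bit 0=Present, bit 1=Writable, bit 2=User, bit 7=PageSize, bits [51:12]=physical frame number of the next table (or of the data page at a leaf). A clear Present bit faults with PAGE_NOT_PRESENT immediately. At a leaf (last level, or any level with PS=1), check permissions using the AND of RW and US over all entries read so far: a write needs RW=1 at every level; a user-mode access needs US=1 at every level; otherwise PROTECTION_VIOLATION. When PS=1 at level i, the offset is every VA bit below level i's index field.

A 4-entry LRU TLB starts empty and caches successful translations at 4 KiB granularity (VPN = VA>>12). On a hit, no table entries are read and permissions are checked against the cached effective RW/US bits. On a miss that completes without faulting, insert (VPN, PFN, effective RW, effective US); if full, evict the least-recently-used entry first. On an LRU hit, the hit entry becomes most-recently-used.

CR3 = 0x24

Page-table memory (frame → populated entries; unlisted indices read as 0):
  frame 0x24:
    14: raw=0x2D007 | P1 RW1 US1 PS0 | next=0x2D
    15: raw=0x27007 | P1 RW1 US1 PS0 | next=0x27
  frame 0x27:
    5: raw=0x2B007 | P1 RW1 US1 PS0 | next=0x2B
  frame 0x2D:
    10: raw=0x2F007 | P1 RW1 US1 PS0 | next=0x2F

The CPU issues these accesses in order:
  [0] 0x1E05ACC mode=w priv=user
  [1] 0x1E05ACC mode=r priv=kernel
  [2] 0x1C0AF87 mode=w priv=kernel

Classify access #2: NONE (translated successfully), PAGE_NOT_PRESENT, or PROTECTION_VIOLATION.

Trace:
#0 VA=0x1E05ACC (w,user):
  [0] read 0x24 idx=15: raw=0x27007 flags P=1 W=1 U=1 S=0
  [1] read 0x27 idx=5: raw=0x2B007 flags P=1 W=1 U=1 S=0
  ⇒ phys 0x2BACC  [2 reads]
#1 VA=0x1E05ACC (r,kernel):
  TLB hit vpn=0x1E05 → PA=0x2BACC
#2 VA=0x1C0AF87 (w,kernel):
  [0] read 0x24 idx=14: raw=0x2D007 flags P=1 W=1 U=1 S=0
  [1] read 0x2D idx=10: raw=0x2F007 flags P=1 W=1 U=1 S=0
  ⇒ phys 0x2FF87  [2 reads]

Access #2 fault: NONE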